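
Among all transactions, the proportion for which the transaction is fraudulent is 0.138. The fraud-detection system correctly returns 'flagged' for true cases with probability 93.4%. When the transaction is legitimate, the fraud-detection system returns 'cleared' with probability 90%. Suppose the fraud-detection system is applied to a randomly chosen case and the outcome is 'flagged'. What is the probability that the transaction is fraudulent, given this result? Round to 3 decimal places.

P(H | E) ≈ 0.599

Let H be the event that the transaction is fraudulent. P(H) = 0.138, so P(¬H) = 0.862. With E the 'flagged' result, P(E|H) = 0.934 and P(E|¬H) = 0.1.
P(E) = 0.934·0.138 + 0.1·0.862 = 0.12889 + 0.086200 = 0.21509.
By Bayes' theorem, P(H|E) = 0.12889 / 0.21509 = 0.599.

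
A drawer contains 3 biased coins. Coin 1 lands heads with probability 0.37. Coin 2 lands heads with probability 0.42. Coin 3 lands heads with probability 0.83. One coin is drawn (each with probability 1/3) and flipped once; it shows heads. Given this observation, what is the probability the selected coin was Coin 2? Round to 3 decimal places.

Posterior probability ≈ 0.259

Tabulate prior·likelihood by source: [1] prior 0.333333, lik 0.37, product 0.1233; [2] prior 0.333333, lik 0.42, product 0.1400; [3] prior 0.333333, lik 0.83, product 0.2767.
Normalizing constant = 0.54000; the posterior for Coin 2 is its product over the sum, 0.1400/0.54000 = 0.259.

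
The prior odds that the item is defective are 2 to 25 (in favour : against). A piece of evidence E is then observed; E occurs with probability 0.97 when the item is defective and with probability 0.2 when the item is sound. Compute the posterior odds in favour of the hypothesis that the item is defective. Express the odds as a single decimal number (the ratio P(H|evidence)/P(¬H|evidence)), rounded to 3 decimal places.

Prior odds = 2/25 = 0.080000. In log-odds, ln(0.080000) = -2.5257.
Add log likelihood ratio: ln(4.8500) = 1.5790.
Posterior log-odds = -0.94675, so posterior odds = exp(-0.94675) = 0.38800.

Posterior odds ≈ 0.388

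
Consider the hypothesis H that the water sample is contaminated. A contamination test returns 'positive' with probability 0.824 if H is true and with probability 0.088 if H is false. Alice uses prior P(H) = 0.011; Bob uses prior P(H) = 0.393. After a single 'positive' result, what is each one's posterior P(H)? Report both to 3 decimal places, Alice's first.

Alice: 0.094; Bob: 0.858

P('+'|H) = 0.824, P('+'|¬H) = 0.088.
Alice: numerator 0.824·0.011 = 0.0090640; evidence = 0.0090640+0.088·0.989 = 0.096096; posterior = 0.094.
Bob: numerator 0.824·0.393 = 0.32383; evidence = 0.32383+0.088·0.607 = 0.37725; posterior = 0.858.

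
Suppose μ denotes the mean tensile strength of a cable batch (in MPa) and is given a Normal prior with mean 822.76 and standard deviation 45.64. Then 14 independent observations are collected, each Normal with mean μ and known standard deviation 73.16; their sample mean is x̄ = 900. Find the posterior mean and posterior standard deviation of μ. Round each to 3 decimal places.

Posterior mean ≈ 888.022; posterior SD ≈ 17.973

Prior precision 1/τ₀² = 1/45.64² = 0.00048007; data precision n/σ² = 14/73.16² = 0.00261566.
Posterior precision = 0.00048007 + 0.00261566 = 0.00309573, giving posterior SD = 1/√0.00309573 = 17.973.
Posterior mean = (0.00048007·822.76 + 0.00261566·900) / 0.00309573 = 888.022.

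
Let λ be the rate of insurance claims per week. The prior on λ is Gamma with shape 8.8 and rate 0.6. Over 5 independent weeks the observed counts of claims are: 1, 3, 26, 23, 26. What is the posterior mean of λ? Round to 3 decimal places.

Total count ∑xᵢ = 79 over n = 5 weeks.
Gamma is conjugate to the Poisson likelihood: posterior is Gamma(shape = 8.8+79 = 87.8, rate = 0.6+5 = 5.6).
E[λ | data] = 87.8/5.6 = 15.679.

Posterior mean ≈ 15.679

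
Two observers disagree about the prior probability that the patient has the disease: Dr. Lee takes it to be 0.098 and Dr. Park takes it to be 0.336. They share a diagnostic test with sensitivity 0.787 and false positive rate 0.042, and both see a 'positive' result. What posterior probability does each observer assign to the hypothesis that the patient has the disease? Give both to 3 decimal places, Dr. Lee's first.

P('+'|H) = 0.787, P('+'|¬H) = 0.042.
Dr. Lee: numerator 0.787·0.098 = 0.077126; evidence = 0.077126+0.042·0.902 = 0.11501; posterior = 0.671.
Dr. Park: numerator 0.787·0.336 = 0.26443; evidence = 0.26443+0.042·0.664 = 0.29232; posterior = 0.905.

Dr. Lee: 0.671; Dr. Park: 0.905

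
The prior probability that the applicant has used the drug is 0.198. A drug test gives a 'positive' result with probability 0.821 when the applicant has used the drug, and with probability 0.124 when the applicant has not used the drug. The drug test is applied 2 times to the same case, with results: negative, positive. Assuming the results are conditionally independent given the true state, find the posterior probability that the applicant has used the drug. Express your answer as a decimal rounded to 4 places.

With H the event that the applicant has used the drug, the joint likelihood of the observed sequence is P(data|H) = 0.179·0.821 = 0.14696 and P(data|¬H) = 0.876·0.124 = 0.10862.
Bayes: P(H|data) = 0.198·0.14696 / (0.198·0.14696 + 0.802·0.10862) = 0.029098/0.11621 = 0.2504.

Posterior P(H) ≈ 0.2504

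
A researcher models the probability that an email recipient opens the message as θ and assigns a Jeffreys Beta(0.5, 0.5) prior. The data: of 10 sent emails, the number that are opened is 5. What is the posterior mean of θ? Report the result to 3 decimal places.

The binomial likelihood is conjugate to the Beta prior: with 5 successes and 5 failures, the posterior is Beta(0.5+5, 0.5+5) = Beta(5.5, 5.5).
E[θ | data] = 5.5/(5.5+5.5) = 0.500.

Posterior mean ≈ 0.500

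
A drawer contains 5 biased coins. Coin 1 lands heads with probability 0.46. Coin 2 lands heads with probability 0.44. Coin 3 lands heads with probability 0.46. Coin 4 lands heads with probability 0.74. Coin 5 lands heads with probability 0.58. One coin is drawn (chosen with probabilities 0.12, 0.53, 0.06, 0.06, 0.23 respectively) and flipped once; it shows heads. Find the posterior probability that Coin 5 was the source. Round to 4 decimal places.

Posterior probability ≈ 0.2701

P(heads|C1) = 0.46; P(heads|C2) = 0.44; P(heads|C3) = 0.46; P(heads|C4) = 0.74; P(heads|C5) = 0.58.
Prior × likelihood for each source: 0.12·0.46=0.05520, 0.53·0.44=0.2332, 0.06·0.46=0.02760, 0.06·0.74=0.04440, 0.23·0.58=0.1334. Summing gives P(heads) = 0.49380.
P(Coin 5 | heads) = 0.1334 / 0.49380 = 0.2701.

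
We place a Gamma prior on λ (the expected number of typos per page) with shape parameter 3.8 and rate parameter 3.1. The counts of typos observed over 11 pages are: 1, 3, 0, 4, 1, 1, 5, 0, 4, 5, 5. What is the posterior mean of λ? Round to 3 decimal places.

Posterior mean ≈ 2.326

The Poisson likelihood adds the total count to the shape and the number of exposure periods to the rate. Here ∑xᵢ = 29 and n = 11, so shape 3.8→32.8 and rate 3.1→14.1.
E[λ | data] = 32.8/14.1 = 2.326.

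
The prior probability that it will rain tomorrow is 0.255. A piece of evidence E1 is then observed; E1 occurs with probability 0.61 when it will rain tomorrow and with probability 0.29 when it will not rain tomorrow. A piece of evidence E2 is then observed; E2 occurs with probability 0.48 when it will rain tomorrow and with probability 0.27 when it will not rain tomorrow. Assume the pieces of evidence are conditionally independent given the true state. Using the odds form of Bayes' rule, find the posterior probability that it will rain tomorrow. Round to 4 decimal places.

Posterior probability ≈ 0.5614

Prior odds = 0.255/(1−0.255) = 0.34228. In log-odds, ln(0.34228) = -1.0721.
Add log likelihood ratios: ln(2.1034) + ln(1.7778) = 1.3189.
Posterior log-odds = 0.24682, so posterior odds = exp(0.24682) = 1.2800. Converting, P(H|E) = 1.2800/2.2800 = 0.5614.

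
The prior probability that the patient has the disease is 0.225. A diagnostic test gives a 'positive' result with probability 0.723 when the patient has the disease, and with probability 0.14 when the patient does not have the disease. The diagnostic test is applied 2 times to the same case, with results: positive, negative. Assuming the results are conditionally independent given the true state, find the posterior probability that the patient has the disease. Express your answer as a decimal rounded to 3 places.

Posterior P(H) ≈ 0.326

With H the event that the patient has the disease, the joint likelihood of the observed sequence is P(data|H) = 0.723·0.277 = 0.20027 and P(data|¬H) = 0.14·0.86 = 0.12040.
Bayes: P(H|data) = 0.225·0.20027 / (0.225·0.20027 + 0.775·0.12040) = 0.045061/0.13837 = 0.3257.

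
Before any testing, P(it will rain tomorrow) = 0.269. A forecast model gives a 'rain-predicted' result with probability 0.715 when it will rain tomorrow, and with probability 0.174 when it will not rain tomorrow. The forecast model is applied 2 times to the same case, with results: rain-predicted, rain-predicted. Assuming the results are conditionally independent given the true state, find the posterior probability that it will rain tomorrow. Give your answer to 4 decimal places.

Posterior P(H) ≈ 0.8614

With H the event that it will rain tomorrow, the joint likelihood of the observed sequence is P(data|H) = 0.715·0.715 = 0.51122 and P(data|¬H) = 0.174·0.174 = 0.030276.
Bayes: P(H|data) = 0.269·0.51122 / (0.269·0.51122 + 0.731·0.030276) = 0.13752/0.15965 = 0.8614.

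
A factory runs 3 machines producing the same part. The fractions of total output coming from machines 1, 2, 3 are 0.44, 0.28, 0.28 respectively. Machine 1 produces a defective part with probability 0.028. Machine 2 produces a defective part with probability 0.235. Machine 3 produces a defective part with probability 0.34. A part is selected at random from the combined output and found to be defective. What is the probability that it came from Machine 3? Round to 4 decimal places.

P(defective|M1) = 0.028; P(defective|M2) = 0.235; P(defective|M3) = 0.34.
Prior × likelihood for each source: 0.44·0.028=0.01232, 0.28·0.235=0.06580, 0.28·0.34=0.09520. Summing gives P(defective) = 0.17332.
P(Machine 3 | defective) = 0.09520 / 0.17332 = 0.5493.

Posterior probability ≈ 0.5493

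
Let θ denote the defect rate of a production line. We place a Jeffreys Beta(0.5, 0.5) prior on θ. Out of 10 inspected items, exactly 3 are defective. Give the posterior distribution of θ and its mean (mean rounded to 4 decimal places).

Observing 3 successes and 7 failures updates Beta(0.5, 0.5) by adding the success and failure counts to the two shape parameters: α = 0.5+3 = 3.5, β = 0.5+7 = 7.5.
Posterior mean = α/(α+β) = 3.5/11 = 0.3182.

Posterior: Beta(3.5, 7.5); mean ≈ 0.3182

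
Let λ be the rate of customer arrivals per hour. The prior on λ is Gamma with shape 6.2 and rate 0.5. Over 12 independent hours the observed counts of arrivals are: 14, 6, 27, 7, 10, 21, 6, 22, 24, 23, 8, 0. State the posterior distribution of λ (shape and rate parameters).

Posterior: Gamma(shape=174.2, rate=12.5)

Total count ∑xᵢ = 168 over n = 12 hours.
Gamma is conjugate to the Poisson likelihood: posterior is Gamma(shape = 6.2+168 = 174.2, rate = 0.5+12 = 12.5).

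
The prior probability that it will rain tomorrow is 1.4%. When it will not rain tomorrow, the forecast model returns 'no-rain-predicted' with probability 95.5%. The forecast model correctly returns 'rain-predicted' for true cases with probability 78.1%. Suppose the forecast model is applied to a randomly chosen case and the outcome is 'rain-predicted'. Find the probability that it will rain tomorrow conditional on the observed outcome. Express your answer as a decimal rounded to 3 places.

P(H | E) ≈ 0.198

Let H be the event that it will rain tomorrow. P(H) = 0.014, so P(¬H) = 0.986. With E the 'rain-predicted' result, P(E|H) = 0.781 and P(E|¬H) = 0.045.
P(E) = 0.781·0.014 + 0.045·0.986 = 0.010934 + 0.044370 = 0.055304.
By Bayes' theorem, P(H|E) = 0.010934 / 0.055304 = 0.198.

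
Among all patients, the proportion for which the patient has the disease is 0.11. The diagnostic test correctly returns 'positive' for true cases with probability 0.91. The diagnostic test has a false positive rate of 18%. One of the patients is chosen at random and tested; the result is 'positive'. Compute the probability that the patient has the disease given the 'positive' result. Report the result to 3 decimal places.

Write H for 'the patient has the disease'. Prior odds H:¬H = 0.11/0.89 = 0.12360. For the 'positive' outcome, the likelihood ratio is 0.91/0.18 = 5.0556.
Posterior odds = 0.12360 × 5.0556 = 0.62484, so P(H|E) = 0.62484/(1+0.62484) = 0.385.

P(H | E) ≈ 0.385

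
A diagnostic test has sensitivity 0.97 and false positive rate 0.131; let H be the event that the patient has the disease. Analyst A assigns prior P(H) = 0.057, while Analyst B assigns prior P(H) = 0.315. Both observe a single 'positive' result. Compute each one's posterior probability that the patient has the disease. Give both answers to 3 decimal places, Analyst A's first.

The likelihood ratio for a 'positive' result is 0.97/0.131 = 7.4046.
Analyst A: prior odds 0.057/0.943 = 0.060445; posterior odds 0.44757; posterior probability 0.309.
Analyst B: prior odds 0.315/0.685 = 0.45985; posterior odds 3.4050; posterior probability 0.773.

Analyst A: 0.309; Analyst B: 0.773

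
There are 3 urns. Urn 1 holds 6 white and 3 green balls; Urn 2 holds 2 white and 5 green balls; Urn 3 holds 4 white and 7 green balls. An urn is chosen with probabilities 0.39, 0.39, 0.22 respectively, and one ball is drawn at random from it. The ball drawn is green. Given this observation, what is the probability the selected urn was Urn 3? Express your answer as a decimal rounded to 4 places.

P(green|Urn 1) = 0.3333; P(green|Urn 2) = 0.7143; P(green|Urn 3) = 0.6364.
Prior × likelihood for each source: 0.39·0.3333=0.1300, 0.39·0.7143=0.2786, 0.22·0.6364=0.1400. Summing gives P(green) = 0.54857.
P(Urn 3 | green) = 0.1400 / 0.54857 = 0.2552.

Posterior probability ≈ 0.2552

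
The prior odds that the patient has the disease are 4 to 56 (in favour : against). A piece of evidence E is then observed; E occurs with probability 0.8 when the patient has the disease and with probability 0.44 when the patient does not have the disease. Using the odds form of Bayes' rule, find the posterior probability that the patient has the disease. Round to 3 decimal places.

Prior odds = 4/56 = 0.071429. In log-odds, ln(0.071429) = -2.6391.
Add log likelihood ratio: ln(1.8182) = 0.59784.
Posterior log-odds = -2.0412, so posterior odds = exp(-2.0412) = 0.12987. Converting, P(H|E) = 0.12987/1.1299 = 0.115.

Posterior probability ≈ 0.115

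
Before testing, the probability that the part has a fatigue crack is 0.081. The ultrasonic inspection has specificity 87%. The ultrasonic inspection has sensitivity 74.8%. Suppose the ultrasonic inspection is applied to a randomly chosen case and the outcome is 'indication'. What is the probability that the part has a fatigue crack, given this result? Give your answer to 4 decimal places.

Let H be the event that the part has a fatigue crack. P(H) = 0.081, so P(¬H) = 0.919. With E the 'indication' result, P(E|H) = 0.748 and P(E|¬H) = 0.13.
P(E) = 0.748·0.081 + 0.13·0.919 = 0.060588 + 0.11947 = 0.18006.
By Bayes' theorem, P(H|E) = 0.060588 / 0.18006 = 0.3365.

P(H | E) ≈ 0.3365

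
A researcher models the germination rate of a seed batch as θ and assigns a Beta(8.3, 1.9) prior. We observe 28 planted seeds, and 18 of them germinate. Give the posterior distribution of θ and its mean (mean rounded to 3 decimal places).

The binomial likelihood is conjugate to the Beta prior: with 18 successes and 10 failures, the posterior is Beta(8.3+18, 1.9+10) = Beta(26.3, 11.9).
Posterior mean = α/(α+β) = 26.3/38.2 = 0.688.

Posterior: Beta(26.3, 11.9); mean ≈ 0.688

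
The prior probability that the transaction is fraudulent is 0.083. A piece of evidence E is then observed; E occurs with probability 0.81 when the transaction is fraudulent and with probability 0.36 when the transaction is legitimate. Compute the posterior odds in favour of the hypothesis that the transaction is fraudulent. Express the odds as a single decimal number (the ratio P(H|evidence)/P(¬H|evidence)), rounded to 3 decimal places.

Posterior odds ≈ 0.204

Prior odds = 0.083/(1−0.083) = 0.090513. In log-odds, ln(0.090513) = -2.4023.
Add log likelihood ratio: ln(2.2500) = 0.81093.
Posterior log-odds = -1.5913, so posterior odds = exp(-1.5913) = 0.20365.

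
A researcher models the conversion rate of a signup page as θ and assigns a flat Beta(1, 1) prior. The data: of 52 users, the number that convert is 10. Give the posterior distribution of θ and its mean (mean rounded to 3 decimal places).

Observing 10 successes and 42 failures updates Beta(1, 1) by adding the success and failure counts to the two shape parameters: α = 1+10 = 11, β = 1+42 = 43.
Posterior mean = α/(α+β) = 11/54 = 0.204.

Posterior: Beta(11, 43); mean ≈ 0.204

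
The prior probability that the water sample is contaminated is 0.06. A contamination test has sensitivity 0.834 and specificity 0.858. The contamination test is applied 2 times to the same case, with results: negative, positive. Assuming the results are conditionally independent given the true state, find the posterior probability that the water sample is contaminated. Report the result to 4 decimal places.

With H the event that the water sample is contaminated, the joint likelihood of the observed sequence is P(data|H) = 0.166·0.834 = 0.13844 and P(data|¬H) = 0.858·0.142 = 0.12184.
Bayes: P(H|data) = 0.06·0.13844 / (0.06·0.13844 + 0.94·0.12184) = 0.0083066/0.12283 = 0.0676.

Posterior P(H) ≈ 0.0676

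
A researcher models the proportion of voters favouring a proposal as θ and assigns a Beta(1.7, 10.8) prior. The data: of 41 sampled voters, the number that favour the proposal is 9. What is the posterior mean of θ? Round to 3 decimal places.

Posterior mean ≈ 0.200

The binomial likelihood is conjugate to the Beta prior: with 9 successes and 32 failures, the posterior is Beta(1.7+9, 10.8+32) = Beta(10.7, 42.8).
E[θ | data] = 10.7/(10.7+42.8) = 0.200.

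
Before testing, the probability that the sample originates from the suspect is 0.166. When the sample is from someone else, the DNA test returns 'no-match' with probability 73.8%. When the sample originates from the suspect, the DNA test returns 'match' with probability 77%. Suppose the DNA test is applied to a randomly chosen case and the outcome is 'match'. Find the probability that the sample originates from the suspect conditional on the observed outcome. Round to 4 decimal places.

Let H be the event that the sample originates from the suspect. P(H) = 0.166, so P(¬H) = 0.834. With E the 'match' result, P(E|H) = 0.77 and P(E|¬H) = 0.262.
P(E) = 0.77·0.166 + 0.262·0.834 = 0.12782 + 0.21851 = 0.34633.
By Bayes' theorem, P(H|E) = 0.12782 / 0.34633 = 0.3691.

P(H | E) ≈ 0.3691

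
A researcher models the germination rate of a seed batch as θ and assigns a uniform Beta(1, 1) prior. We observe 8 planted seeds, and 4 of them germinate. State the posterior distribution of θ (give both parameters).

Observing 4 successes and 4 failures updates Beta(1, 1) by adding the success and failure counts to the two shape parameters: α = 1+4 = 5, β = 1+4 = 5.

Posterior: Beta(5, 5)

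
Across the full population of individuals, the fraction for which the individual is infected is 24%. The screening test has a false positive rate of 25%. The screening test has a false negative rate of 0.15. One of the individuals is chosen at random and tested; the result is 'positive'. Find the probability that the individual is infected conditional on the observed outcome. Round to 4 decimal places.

P(H | E) ≈ 0.5178

Write H for 'the individual is infected'. Prior odds H:¬H = 0.24/0.76 = 0.31579. For the 'positive' outcome, the likelihood ratio is 0.85/0.25 = 3.4000.
Posterior odds = 0.31579 × 3.4000 = 1.0737, so P(H|E) = 1.0737/(1+1.0737) = 0.5178.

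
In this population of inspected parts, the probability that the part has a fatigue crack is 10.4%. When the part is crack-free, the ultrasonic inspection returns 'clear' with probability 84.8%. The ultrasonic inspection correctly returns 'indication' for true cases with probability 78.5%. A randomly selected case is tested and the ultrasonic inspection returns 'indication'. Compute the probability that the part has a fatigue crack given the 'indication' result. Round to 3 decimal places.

Let H be the event that the part has a fatigue crack. P(H) = 0.104, so P(¬H) = 0.896. With E the 'indication' result, P(E|H) = 0.785 and P(E|¬H) = 0.152.
P(E) = 0.785·0.104 + 0.152·0.896 = 0.081640 + 0.13619 = 0.21783.
By Bayes' theorem, P(H|E) = 0.081640 / 0.21783 = 0.375.

P(H | E) ≈ 0.375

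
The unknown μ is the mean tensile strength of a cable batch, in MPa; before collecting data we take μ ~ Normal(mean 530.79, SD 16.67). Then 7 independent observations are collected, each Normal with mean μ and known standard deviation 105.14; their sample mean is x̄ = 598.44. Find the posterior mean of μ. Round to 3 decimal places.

Posterior mean ≈ 540.913

Prior precision 1/τ₀² = 1/16.67² = 0.00359856; data precision n/σ² = 7/105.14² = 0.00063323.
Posterior precision = 0.00359856 + 0.00063323 = 0.00423179.
Posterior mean = (0.00359856·530.79 + 0.00063323·598.44) / 0.00423179 = 540.913.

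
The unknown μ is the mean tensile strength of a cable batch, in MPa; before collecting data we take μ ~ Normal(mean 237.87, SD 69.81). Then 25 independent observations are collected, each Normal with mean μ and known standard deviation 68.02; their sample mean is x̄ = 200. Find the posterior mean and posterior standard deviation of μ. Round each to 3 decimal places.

Posterior mean ≈ 201.385; posterior SD ≈ 13.353

With known σ, the Normal prior is conjugate. Weight on the data is w = (n/σ²)/(n/σ² + 1/τ₀²) = 0.00540340/(0.00540340+0.00020519) = 0.96341.
Posterior mean = w·x̄ + (1−w)·μ₀ = 0.96341·200 + 0.036586·237.87 = 201.385. Posterior variance = 1/(0.00540340+0.00020519) = 178.298, so SD = 13.353.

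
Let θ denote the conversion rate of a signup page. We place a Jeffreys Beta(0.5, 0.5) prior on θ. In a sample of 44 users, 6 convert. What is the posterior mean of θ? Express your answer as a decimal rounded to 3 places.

Observing 6 successes and 38 failures updates Beta(0.5, 0.5) by adding the success and failure counts to the two shape parameters: α = 0.5+6 = 6.5, β = 0.5+38 = 38.5.
E[θ | data] = 6.5/(6.5+38.5) = 0.144.

Posterior mean ≈ 0.144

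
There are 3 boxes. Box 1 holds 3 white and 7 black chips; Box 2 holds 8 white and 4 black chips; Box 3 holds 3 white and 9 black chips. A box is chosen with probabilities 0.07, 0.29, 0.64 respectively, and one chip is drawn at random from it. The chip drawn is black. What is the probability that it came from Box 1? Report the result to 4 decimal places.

Posterior probability ≈ 0.0783

P(black|Box 1) = 0.7; P(black|Box 2) = 0.3333; P(black|Box 3) = 0.75.
Prior × likelihood for each source: 0.07·0.7=0.04900, 0.29·0.3333=0.09667, 0.64·0.75=0.4800. Summing gives P(black) = 0.62567.
P(Box 1 | black) = 0.04900 / 0.62567 = 0.0783.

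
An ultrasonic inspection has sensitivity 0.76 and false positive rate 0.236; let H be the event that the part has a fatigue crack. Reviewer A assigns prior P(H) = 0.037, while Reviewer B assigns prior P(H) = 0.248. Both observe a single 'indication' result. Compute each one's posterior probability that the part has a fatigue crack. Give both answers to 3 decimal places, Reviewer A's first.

Reviewer A: 0.110; Reviewer B: 0.515

P('+'|H) = 0.76, P('+'|¬H) = 0.236.
Reviewer A: numerator 0.76·0.037 = 0.028120; evidence = 0.028120+0.236·0.963 = 0.25539; posterior = 0.110.
Reviewer B: numerator 0.76·0.248 = 0.18848; evidence = 0.18848+0.236·0.752 = 0.36595; posterior = 0.515.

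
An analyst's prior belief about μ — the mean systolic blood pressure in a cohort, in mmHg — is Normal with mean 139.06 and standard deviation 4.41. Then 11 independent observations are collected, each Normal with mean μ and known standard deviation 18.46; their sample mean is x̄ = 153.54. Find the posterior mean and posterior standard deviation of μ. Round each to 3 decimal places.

With known σ, the Normal prior is conjugate. Weight on the data is w = (n/σ²)/(n/σ² + 1/τ₀²) = 0.0322797/(0.0322797+0.0514189) = 0.38567.
Posterior mean = w·x̄ + (1−w)·μ₀ = 0.38567·153.54 + 0.61433·139.06 = 144.644. Posterior variance = 1/(0.0322797+0.0514189) = 11.9476, so SD = 3.457.

Posterior mean ≈ 144.644; posterior SD ≈ 3.457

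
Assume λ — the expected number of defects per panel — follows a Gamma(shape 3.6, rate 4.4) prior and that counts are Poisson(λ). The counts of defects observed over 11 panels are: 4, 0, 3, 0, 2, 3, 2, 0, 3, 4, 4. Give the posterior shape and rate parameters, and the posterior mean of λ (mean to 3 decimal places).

Total count ∑xᵢ = 25 over n = 11 panels.
Gamma is conjugate to the Poisson likelihood: posterior is Gamma(shape = 3.6+25 = 28.6, rate = 4.4+11 = 15.4).
E[λ | data] = 28.6/15.4 = 1.857.

Posterior: Gamma(shape=28.6, rate=15.4); mean ≈ 1.857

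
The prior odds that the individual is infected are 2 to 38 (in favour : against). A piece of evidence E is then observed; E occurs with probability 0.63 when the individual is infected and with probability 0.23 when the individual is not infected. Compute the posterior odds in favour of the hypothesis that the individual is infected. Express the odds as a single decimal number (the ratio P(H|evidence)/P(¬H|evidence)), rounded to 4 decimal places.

Posterior odds ≈ 0.1442

Prior odds = 2/38 = 0.052632.
Likelihood ratio for E = 0.63/0.23 = 2.7391.
Posterior odds = prior odds × LR = 0.14416.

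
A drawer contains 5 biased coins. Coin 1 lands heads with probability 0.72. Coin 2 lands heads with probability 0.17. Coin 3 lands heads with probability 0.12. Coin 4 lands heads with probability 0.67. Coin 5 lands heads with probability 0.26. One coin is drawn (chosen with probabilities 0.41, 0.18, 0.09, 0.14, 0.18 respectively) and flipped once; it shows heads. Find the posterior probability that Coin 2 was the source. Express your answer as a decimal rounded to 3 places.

Posterior probability ≈ 0.064

P(heads|C1) = 0.72; P(heads|C2) = 0.17; P(heads|C3) = 0.12; P(heads|C4) = 0.67; P(heads|C5) = 0.26.
Prior × likelihood for each source: 0.41·0.72=0.2952, 0.18·0.17=0.03060, 0.09·0.12=0.01080, 0.14·0.67=0.09380, 0.18·0.26=0.04680. Summing gives P(heads) = 0.47720.
P(Coin 2 | heads) = 0.03060 / 0.47720 = 0.064.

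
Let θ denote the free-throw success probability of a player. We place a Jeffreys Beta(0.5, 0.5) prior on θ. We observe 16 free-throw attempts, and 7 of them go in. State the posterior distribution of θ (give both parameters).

Observing 7 successes and 9 failures updates Beta(0.5, 0.5) by adding the success and failure counts to the two shape parameters: α = 0.5+7 = 7.5, β = 0.5+9 = 9.5.

Posterior: Beta(7.5, 9.5)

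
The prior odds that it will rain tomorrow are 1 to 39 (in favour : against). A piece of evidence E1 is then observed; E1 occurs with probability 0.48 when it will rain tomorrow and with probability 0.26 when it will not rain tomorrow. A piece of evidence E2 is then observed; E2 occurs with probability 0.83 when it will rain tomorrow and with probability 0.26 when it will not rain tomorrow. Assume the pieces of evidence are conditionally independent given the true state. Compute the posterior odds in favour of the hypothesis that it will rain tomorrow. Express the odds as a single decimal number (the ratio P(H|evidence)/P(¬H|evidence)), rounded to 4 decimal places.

Prior odds = 1/39 = 0.025641.
Likelihood ratio for E1 = 0.48/0.26 = 1.8462.
Likelihood ratio for E2 = 0.83/0.26 = 3.1923.
Posterior odds = prior odds × LR₁ × LR₂ = 0.15112.

Posterior odds ≈ 0.1511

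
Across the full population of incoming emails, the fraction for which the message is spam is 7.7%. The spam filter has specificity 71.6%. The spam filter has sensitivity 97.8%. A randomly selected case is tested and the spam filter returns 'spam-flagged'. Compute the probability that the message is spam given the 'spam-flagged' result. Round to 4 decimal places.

P(H | E) ≈ 0.2232

Let H be the event that the message is spam. P(H) = 0.077, so P(¬H) = 0.923. With E the 'spam-flagged' result, P(E|H) = 0.978 and P(E|¬H) = 0.284.
P(E) = 0.978·0.077 + 0.284·0.923 = 0.075306 + 0.26213 = 0.33744.
By Bayes' theorem, P(H|E) = 0.075306 / 0.33744 = 0.2232.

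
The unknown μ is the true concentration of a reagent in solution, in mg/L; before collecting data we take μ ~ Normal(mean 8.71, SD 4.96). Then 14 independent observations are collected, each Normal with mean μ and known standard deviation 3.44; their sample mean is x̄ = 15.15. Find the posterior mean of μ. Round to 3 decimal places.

Prior precision 1/τ₀² = 1/4.96² = 0.0406478; data precision n/σ² = 14/3.44² = 1.18307.
Posterior precision = 0.0406478 + 1.18307 = 1.22372.
Posterior mean = (0.0406478·8.71 + 1.18307·15.15) / 1.22372 = 14.936.

Posterior mean ≈ 14.936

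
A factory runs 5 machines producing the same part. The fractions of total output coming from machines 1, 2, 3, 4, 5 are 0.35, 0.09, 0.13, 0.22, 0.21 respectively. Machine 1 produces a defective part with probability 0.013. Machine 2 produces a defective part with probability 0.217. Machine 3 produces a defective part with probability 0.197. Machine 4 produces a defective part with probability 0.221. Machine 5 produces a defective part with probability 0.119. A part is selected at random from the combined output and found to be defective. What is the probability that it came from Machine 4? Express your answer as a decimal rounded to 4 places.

Posterior probability ≈ 0.3943

P(defective|M1) = 0.013; P(defective|M2) = 0.217; P(defective|M3) = 0.197; P(defective|M4) = 0.221; P(defective|M5) = 0.119.
Prior × likelihood for each source: 0.35·0.013=0.004550, 0.09·0.217=0.01953, 0.13·0.197=0.02561, 0.22·0.221=0.04862, 0.21·0.119=0.02499. Summing gives P(defective) = 0.12330.
P(Machine 4 | defective) = 0.04862 / 0.12330 = 0.3943.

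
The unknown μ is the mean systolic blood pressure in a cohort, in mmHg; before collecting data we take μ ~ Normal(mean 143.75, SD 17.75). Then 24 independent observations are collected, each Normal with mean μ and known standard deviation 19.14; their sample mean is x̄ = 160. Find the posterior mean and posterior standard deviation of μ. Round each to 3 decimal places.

Prior precision 1/τ₀² = 1/17.75² = 0.00317397; data precision n/σ² = 24/19.14² = 0.0655130.
Posterior precision = 0.00317397 + 0.0655130 = 0.0686870, giving posterior SD = 1/√0.0686870 = 3.816.
Posterior mean = (0.00317397·143.75 + 0.0655130·160) / 0.0686870 = 159.249.

Posterior mean ≈ 159.249; posterior SD ≈ 3.816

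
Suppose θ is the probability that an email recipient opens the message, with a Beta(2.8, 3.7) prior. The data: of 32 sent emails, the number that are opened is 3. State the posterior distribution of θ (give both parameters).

Posterior: Beta(5.8, 32.7)

The binomial likelihood is conjugate to the Beta prior: with 3 successes and 29 failures, the posterior is Beta(2.8+3, 3.7+29) = Beta(5.8, 32.7).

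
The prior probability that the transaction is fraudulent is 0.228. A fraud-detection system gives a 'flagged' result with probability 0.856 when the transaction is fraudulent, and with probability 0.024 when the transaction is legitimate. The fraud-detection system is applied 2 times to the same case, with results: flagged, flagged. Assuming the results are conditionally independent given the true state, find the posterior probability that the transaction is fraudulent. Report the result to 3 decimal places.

With H the event that the transaction is fraudulent, the joint likelihood of the observed sequence is P(data|H) = 0.856·0.856 = 0.73274 and P(data|¬H) = 0.024·0.024 = 0.00057600.
Bayes: P(H|data) = 0.228·0.73274 / (0.228·0.73274 + 0.772·0.00057600) = 0.16706/0.16751 = 0.9973.

Posterior P(H) ≈ 0.997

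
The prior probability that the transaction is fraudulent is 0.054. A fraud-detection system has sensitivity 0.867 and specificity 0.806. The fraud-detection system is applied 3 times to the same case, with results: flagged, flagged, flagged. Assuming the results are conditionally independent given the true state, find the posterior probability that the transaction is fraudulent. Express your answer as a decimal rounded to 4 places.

Let H be the event that the transaction is fraudulent; start with P(H) = 0.054. P('flagged'|H) = 0.867, P('flagged'|¬H) = 0.194.
Update on result 1 ('flagged'): P(H) ← 0.867·0.0540 / (0.867·0.0540 + 0.194·0.9460) = 0.046818/0.23034 = 0.2033.
Update on result 2 ('flagged'): P(H) ← 0.867·0.2033 / (0.867·0.2033 + 0.194·0.7967) = 0.17622/0.33079 = 0.5327.
Update on result 3 ('flagged'): P(H) ← 0.867·0.5327 / (0.867·0.5327 + 0.194·0.4673) = 0.46188/0.55253 = 0.8359.

Posterior P(H) ≈ 0.8359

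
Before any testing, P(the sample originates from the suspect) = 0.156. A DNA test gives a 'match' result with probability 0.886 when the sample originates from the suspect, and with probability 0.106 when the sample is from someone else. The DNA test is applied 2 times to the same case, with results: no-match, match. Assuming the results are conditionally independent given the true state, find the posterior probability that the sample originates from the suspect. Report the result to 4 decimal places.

Posterior P(H) ≈ 0.1646

With H the event that the sample originates from the suspect, the joint likelihood of the observed sequence is P(data|H) = 0.114·0.886 = 0.10100 and P(data|¬H) = 0.894·0.106 = 0.094764.
Bayes: P(H|data) = 0.156·0.10100 / (0.156·0.10100 + 0.844·0.094764) = 0.015757/0.095737 = 0.1646.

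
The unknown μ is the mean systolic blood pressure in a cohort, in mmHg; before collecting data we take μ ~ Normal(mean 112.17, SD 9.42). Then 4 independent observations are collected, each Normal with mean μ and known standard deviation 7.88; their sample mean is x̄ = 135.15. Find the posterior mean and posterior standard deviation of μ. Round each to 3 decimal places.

Prior precision 1/τ₀² = 1/9.42² = 0.0112693; data precision n/σ² = 4/7.88² = 0.0644180.
Posterior precision = 0.0112693 + 0.0644180 = 0.0756874, giving posterior SD = 1/√0.0756874 = 3.635.
Posterior mean = (0.0112693·112.17 + 0.0644180·135.15) / 0.0756874 = 131.728.

Posterior mean ≈ 131.728; posterior SD ≈ 3.635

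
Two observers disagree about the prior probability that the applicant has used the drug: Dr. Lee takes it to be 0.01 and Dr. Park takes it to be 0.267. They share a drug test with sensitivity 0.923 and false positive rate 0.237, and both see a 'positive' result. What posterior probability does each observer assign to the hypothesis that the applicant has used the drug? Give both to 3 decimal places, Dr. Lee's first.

The likelihood ratio for a 'positive' result is 0.923/0.237 = 3.8945.
Dr. Lee: prior odds 0.01/0.99 = 0.010101; posterior odds 0.039339; posterior probability 0.038.
Dr. Park: prior odds 0.267/0.733 = 0.36426; posterior odds 1.4186; posterior probability 0.587.

Dr. Lee: 0.038; Dr. Park: 0.587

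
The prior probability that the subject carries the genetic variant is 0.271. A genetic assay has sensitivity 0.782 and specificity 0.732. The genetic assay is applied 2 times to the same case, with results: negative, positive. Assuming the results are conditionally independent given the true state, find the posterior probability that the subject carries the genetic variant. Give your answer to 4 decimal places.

Posterior P(H) ≈ 0.2442

Let H be the event that the subject carries the genetic variant; start with P(H) = 0.271. P('positive'|H) = 0.782, P('positive'|¬H) = 0.268.
Update on result 1 ('negative'): P(H) ← 0.218·0.2710 / (0.218·0.2710 + 0.732·0.7290) = 0.059078/0.59271 = 0.0997.
Update on result 2 ('positive'): P(H) ← 0.782·0.0997 / (0.782·0.0997 + 0.268·0.9003) = 0.077946/0.31923 = 0.2442.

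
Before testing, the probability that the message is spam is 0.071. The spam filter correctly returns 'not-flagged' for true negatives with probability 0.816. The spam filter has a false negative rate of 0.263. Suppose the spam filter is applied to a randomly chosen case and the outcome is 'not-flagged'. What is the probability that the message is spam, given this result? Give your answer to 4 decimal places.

P(H | E) ≈ 0.0240

Let H be the event that the message is spam. P(H) = 0.071, so P(¬H) = 0.929. With E the 'not-flagged' result, P(E|H) = 0.263 and P(E|¬H) = 0.816.
P(E) = 0.263·0.071 + 0.816·0.929 = 0.018673 + 0.75806 = 0.77674.
By Bayes' theorem, P(H|E) = 0.018673 / 0.77674 = 0.0240.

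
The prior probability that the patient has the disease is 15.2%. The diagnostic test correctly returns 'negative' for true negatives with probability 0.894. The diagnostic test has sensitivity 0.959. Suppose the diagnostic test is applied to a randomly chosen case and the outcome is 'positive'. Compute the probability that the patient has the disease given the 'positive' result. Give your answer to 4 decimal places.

P(H | E) ≈ 0.6186

Let H be the event that the patient has the disease. P(H) = 0.152, so P(¬H) = 0.848. With E the 'positive' result, P(E|H) = 0.959 and P(E|¬H) = 0.106.
P(E) = 0.959·0.152 + 0.106·0.848 = 0.14577 + 0.089888 = 0.23566.
By Bayes' theorem, P(H|E) = 0.14577 / 0.23566 = 0.6186.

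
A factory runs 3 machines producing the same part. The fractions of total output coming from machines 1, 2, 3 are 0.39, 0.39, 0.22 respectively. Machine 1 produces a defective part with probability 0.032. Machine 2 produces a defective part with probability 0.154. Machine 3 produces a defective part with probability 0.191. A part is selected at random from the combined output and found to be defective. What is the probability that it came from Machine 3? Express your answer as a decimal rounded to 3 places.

Posterior probability ≈ 0.367

P(defective|M1) = 0.032; P(defective|M2) = 0.154; P(defective|M3) = 0.191.
Prior × likelihood for each source: 0.39·0.032=0.01248, 0.39·0.154=0.06006, 0.22·0.191=0.04202. Summing gives P(defective) = 0.11456.
P(Machine 3 | defective) = 0.04202 / 0.11456 = 0.367.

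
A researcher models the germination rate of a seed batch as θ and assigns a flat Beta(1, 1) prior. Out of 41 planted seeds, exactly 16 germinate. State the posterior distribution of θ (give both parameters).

Posterior: Beta(17, 26)

The binomial likelihood is conjugate to the Beta prior: with 16 successes and 25 failures, the posterior is Beta(1+16, 1+25) = Beta(17, 26).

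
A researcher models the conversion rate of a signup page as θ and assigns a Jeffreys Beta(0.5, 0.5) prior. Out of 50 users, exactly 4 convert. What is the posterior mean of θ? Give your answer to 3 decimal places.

Posterior mean ≈ 0.088

The binomial likelihood is conjugate to the Beta prior: with 4 successes and 46 failures, the posterior is Beta(0.5+4, 0.5+46) = Beta(4.5, 46.5).
E[θ | data] = 4.5/(4.5+46.5) = 0.088.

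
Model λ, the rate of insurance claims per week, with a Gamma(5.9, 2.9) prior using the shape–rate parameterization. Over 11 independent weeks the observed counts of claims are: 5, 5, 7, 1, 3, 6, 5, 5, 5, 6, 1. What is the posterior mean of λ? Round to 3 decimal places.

The Poisson likelihood adds the total count to the shape and the number of exposure periods to the rate. Here ∑xᵢ = 49 and n = 11, so shape 5.9→54.9 and rate 2.9→13.9.
E[λ | data] = 54.9/13.9 = 3.950.

Posterior mean ≈ 3.950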